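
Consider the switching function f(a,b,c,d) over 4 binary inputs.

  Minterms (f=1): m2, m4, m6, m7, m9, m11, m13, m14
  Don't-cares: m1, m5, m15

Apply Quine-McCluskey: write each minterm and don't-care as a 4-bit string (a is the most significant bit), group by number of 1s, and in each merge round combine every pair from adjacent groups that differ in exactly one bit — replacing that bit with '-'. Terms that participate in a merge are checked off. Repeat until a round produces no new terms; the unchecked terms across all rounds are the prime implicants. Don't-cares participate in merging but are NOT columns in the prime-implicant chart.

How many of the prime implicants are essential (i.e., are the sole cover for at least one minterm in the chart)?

4

Round 0: 0001✓ 0010✓ 0100✓ 0101✓ 0110✓ 0111✓ 1001✓ 1011✓ 1101✓ 1110✓ 1111✓
Round 1: -001✓ -101✓ -110✓ -111✓ 0-01✓ 0-10 01-0✓ 01-1✓ 010-✓ 011-✓ 1-01✓ 1-11✓ 10-1✓ 11-1✓ 111-✓
Round 2: --01 -1-1 -11- 01-- 1--1
PIs = {--01, -1-1, -11-, 0-10, 01--, 1--1}
Coverage chart:
  m2: 0-10 ←essential
  m4: 01-- ←essential
  m6: -11-,0-10,01--
  m7: -1-1,-11-,01--
  m9: --01,1--1
  m11: 1--1 ←essential
  m13: --01,-1-1,1--1
  m14: -11- ←essential
Essential: -11-, 0-10, 01--, 1--1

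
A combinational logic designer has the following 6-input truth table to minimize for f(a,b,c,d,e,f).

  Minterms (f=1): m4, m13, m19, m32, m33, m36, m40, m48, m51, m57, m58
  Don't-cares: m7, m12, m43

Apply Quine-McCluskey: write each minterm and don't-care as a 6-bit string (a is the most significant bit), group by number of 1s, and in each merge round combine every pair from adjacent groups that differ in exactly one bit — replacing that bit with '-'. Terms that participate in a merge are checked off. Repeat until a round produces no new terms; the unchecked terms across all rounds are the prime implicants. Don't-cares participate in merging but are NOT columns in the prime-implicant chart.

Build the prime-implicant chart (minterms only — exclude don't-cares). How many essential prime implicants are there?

7

size-2^0 implicants → 000100(✓)  000111  001100(✓)  001101(✓)  010011(✓)  100000(✓)  100001(✓)  100100(✓)  101000(✓)  101011  110000(✓)  110011(✓)  111001  111010
size-2^1 implicants → -00100  -10011  00-100  00110-  1-0000  10-000  100-00  10000-
Unchecked terms (primes): -00100, -10011, 00-100, 000111, 00110-, 1-0000, 10-000, 100-00, 10000-, 101011, 111001, 111010
Minterm coverage:
  m4 ⊆ -00100,00-100
  m13 ⊆ 00110- [E]
  m19 ⊆ -10011 [E]
  m32 ⊆ 1-0000,10-000,100-00,10000-
  m33 ⊆ 10000- [E]
  m36 ⊆ -00100,100-00
  m40 ⊆ 10-000 [E]
  m48 ⊆ 1-0000 [E]
  m51 ⊆ -10011 [E]
  m57 ⊆ 111001 [E]
  m58 ⊆ 111010 [E]
E = {-10011, 00110-, 1-0000, 10-000, 10000-, 111001, 111010}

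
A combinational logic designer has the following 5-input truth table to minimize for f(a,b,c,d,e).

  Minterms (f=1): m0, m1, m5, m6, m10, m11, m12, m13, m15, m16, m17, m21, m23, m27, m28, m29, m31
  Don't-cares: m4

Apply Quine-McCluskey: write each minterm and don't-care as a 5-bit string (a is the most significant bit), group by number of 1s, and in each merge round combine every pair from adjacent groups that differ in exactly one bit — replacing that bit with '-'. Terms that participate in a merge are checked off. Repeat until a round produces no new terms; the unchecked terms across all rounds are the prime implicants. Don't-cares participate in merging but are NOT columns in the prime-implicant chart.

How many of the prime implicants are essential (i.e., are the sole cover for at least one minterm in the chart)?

6

Round 0: 00000✓ 00001✓ 00100✓ 00101✓ 00110✓ 01010✓ 01011✓ 01100✓ 01101✓ 01111✓ 10000✓ 10001✓ 10101✓ 10111✓ 11011✓ 11100✓ 11101✓ 11111✓
Round 1: -0000✓ -0001✓ -0101✓ -1011✓ -1100✓ -1101✓ -1111✓ 0-100✓ 0-101✓ 00-00✓ 00-01✓ 0000-✓ 001-0 0010-✓ 01-11✓ 0101- 011-1✓ 0110-✓ 1-101✓ 1-111✓ 10-01✓ 1000-✓ 101-1✓ 11-11✓ 111-1✓ 1110-✓
Round 2: --101 -0-01 -000- -1-11 -11-1 -110- 0-10- 00-0- 1-1-1
PIs = {--101, -0-01, -000-, -1-11, -11-1, -110-, 0-10-, 00-0-, 001-0, 0101-, 1-1-1}
Coverage chart:
  m0: -000-,00-0-
  m1: -0-01,-000-,00-0-
  m5: --101,-0-01,0-10-,00-0-
  m6: 001-0 ←essential
  m10: 0101- ←essential
  m11: -1-11,0101-
  m12: -110-,0-10-
  m13: --101,-11-1,-110-,0-10-
  m15: -1-11,-11-1
  m16: -000- ←essential
  m17: -0-01,-000-
  m21: --101,-0-01,1-1-1
  m23: 1-1-1 ←essential
  m27: -1-11 ←essential
  m28: -110- ←essential
  m29: --101,-11-1,-110-,1-1-1
  m31: -1-11,-11-1,1-1-1
Essential: -000-, -1-11, -110-, 001-0, 0101-, 1-1-1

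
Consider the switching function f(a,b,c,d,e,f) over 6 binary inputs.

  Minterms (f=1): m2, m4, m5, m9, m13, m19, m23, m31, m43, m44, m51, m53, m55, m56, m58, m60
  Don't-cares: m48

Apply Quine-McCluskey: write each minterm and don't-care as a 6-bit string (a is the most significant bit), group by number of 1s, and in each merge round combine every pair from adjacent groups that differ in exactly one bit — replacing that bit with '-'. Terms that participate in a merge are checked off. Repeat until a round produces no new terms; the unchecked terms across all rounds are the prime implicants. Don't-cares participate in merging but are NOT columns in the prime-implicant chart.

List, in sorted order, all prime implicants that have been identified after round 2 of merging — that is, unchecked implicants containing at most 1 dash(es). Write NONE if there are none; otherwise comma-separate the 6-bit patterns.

00-101, 000010, 00010-, 001-01, 01-111, 1-1100, 101011, 11-000, 1101-1, 111-00, 1110-0

size-2^0 implicants → 000010  000100(✓)  000101(✓)  001001(✓)  001101(✓)  010011(✓)  010111(✓)  011111(✓)  101011  101100(✓)  110000(✓)  110011(✓)  110101(✓)  110111(✓)  111000(✓)  111010(✓)  111100(✓)
size-2^1 implicants → -10011(✓)  -10111(✓)  00-101  00010-  001-01  01-111  010-11(✓)  1-1100  11-000  110-11(✓)  1101-1  111-00  1110-0
size-2^2 implicants → -10-11
Unchecked terms (primes): -10-11, 00-101, 000010, 00010-, 001-01, 01-111, 1-1100, 101011, 11-000, 1101-1, 111-00, 1110-0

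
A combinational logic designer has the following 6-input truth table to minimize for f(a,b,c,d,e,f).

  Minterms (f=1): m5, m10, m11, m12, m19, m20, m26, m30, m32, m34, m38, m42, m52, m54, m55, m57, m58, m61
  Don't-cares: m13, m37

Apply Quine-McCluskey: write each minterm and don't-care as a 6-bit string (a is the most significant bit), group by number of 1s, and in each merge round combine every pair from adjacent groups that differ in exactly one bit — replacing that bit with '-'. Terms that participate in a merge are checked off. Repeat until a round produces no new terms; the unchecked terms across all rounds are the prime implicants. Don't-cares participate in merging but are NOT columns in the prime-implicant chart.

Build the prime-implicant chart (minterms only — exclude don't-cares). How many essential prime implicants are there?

9

size-2^0 implicants → 000101(✓)  001010(✓)  001011(✓)  001100(✓)  001101(✓)  010011  010100(✓)  011010(✓)  011110(✓)  100000(✓)  100010(✓)  100101(✓)  100110(✓)  101010(✓)  110100(✓)  110110(✓)  110111(✓)  111001(✓)  111010(✓)  111101(✓)
size-2^1 implicants → -00101  -01010(✓)  -10100  -11010(✓)  0-1010(✓)  00-101  00101-  00110-  011-10  1-0110  1-1010(✓)  10-010  100-10  1000-0  1101-0  11011-  111-01
size-2^2 implicants → --1010
Unchecked terms (primes): --1010, -00101, -10100, 00-101, 00101-, 00110-, 010011, 011-10, 1-0110, 10-010, 100-10, 1000-0, 1101-0, 11011-, 111-01
Minterm coverage:
  m5 ⊆ -00101,00-101
  m10 ⊆ --1010,00101-
  m11 ⊆ 00101- [E]
  m12 ⊆ 00110- [E]
  m19 ⊆ 010011 [E]
  m20 ⊆ -10100 [E]
  m26 ⊆ --1010,011-10
  m30 ⊆ 011-10 [E]
  m32 ⊆ 1000-0 [E]
  m34 ⊆ 10-010,100-10,1000-0
  m38 ⊆ 1-0110,100-10
  m42 ⊆ --1010,10-010
  m52 ⊆ -10100,1101-0
  m54 ⊆ 1-0110,1101-0,11011-
  m55 ⊆ 11011- [E]
  m57 ⊆ 111-01 [E]
  m58 ⊆ --1010 [E]
  m61 ⊆ 111-01 [E]
E = {--1010, -10100, 00101-, 00110-, 010011, 011-10, 1000-0, 11011-, 111-01}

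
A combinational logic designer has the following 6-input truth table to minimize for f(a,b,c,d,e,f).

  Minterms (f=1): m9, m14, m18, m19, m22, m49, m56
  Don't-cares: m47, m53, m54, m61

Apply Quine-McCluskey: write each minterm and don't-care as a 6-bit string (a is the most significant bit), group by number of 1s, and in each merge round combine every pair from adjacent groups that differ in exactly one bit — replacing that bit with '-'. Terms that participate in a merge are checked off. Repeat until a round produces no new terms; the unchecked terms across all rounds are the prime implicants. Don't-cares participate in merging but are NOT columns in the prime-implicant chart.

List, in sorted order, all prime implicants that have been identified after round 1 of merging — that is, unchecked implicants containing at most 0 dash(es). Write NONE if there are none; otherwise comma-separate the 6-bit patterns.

001001, 001110, 101111, 111000

Round 0: 001001 001110 010010✓ 010011✓ 010110✓ 101111 110001✓ 110101✓ 110110✓ 111000 111101✓
Round 1: -10110 010-10 01001- 11-101 110-01
PIs = {-10110, 001001, 001110, 010-10, 01001-, 101111, 11-101, 110-01, 111000}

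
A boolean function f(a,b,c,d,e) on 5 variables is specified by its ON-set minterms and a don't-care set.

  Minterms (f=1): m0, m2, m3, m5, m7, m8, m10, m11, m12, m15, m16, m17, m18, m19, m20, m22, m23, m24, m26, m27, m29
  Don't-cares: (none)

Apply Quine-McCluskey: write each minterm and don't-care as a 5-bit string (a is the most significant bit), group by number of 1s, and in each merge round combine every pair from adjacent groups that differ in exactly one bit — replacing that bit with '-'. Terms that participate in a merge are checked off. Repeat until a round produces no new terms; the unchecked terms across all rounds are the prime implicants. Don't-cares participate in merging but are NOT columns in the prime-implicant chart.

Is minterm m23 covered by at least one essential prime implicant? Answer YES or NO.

[col 0] 00000*, 00010*, 00011*, 00101*, 00111*, 01000*, 01010*, 01011*, 01100*, 01111*, 10000*, 10001*, 10010*, 10011*, 10100*, 10110*, 10111*, 11000*, 11010*, 11011*, 11101
[col 1] -0000*, -0010*, -0011*, -0111*, -1000*, -1010*, -1011*, 0-000*, 0-010*, 0-011*, 0-111*, 00-11*, 000-0*, 0001-*, 001-1, 01-00, 01-11*, 010-0*, 0101-*, 1-000*, 1-010*, 1-011*, 10-00*, 10-10*, 10-11*, 100-0*, 100-1*, 1000-*, 1001-*, 101-0*, 1011-*, 110-0*, 1101-*
[col 2] --000*, --010*, --011*, -0-11, -00-0*, -001-*, -10-0*, -101-*, 0--11, 0-0-0*, 0-01-*, 1-0-0*, 1-01-*, 10--0, 10-1-, 100--
[col 3] --0-0, --01-
Prime implicants: --0-0, --01-, -0-11, 0--11, 001-1, 01-00, 10--0, 10-1-, 100--, 11101
PI chart (minterm → PIs covering it):
  0 | --0-0  (sole → essential)
  2 | --0-0,--01-
  3 | --01-,-0-11,0--11
  5 | 001-1  (sole → essential)
  7 | -0-11,0--11,001-1
  8 | --0-0,01-00
  10 | --0-0,--01-
  11 | --01-,0--11
  12 | 01-00  (sole → essential)
  15 | 0--11  (sole → essential)
  16 | --0-0,10--0,100--
  17 | 100--  (sole → essential)
  18 | --0-0,--01-,10--0,10-1-,100--
  19 | --01-,-0-11,10-1-,100--
  20 | 10--0  (sole → essential)
  22 | 10--0,10-1-
  23 | -0-11,10-1-
  24 | --0-0  (sole → essential)
  26 | --0-0,--01-
  27 | --01-  (sole → essential)
  29 | 11101  (sole → essential)
Essential prime implicants: --0-0, --01-, 0--11, 001-1, 01-00, 10--0, 100--, 11101

NO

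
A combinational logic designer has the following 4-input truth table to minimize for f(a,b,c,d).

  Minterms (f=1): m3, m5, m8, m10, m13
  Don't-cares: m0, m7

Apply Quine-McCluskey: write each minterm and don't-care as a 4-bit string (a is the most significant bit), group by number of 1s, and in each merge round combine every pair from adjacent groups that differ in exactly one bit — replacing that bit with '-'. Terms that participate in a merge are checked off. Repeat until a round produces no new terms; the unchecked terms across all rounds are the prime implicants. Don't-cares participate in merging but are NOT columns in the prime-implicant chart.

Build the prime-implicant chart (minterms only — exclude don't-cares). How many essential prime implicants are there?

3

[col 0] 0000*, 0011*, 0101*, 0111*, 1000*, 1010*, 1101*
[col 1] -000, -101, 0-11, 01-1, 10-0
Prime implicants: -000, -101, 0-11, 01-1, 10-0
PI chart (minterm → PIs covering it):
  3 | 0-11  (sole → essential)
  5 | -101,01-1
  8 | -000,10-0
  10 | 10-0  (sole → essential)
  13 | -101  (sole → essential)
Essential prime implicants: -101, 0-11, 10-0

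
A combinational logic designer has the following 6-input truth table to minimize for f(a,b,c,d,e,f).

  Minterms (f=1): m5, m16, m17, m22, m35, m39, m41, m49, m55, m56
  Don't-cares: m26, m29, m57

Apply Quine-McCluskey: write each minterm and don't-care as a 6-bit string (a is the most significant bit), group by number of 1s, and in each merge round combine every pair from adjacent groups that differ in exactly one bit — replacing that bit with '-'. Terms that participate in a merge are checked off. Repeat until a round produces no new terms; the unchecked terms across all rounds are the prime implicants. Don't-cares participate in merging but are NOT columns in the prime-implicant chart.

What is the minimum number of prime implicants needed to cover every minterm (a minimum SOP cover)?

8

size-2^0 implicants → 000101  010000(✓)  010001(✓)  010110  011010  011101  100011(✓)  100111(✓)  101001(✓)  110001(✓)  110111(✓)  111000(✓)  111001(✓)
size-2^1 implicants → -10001  01000-  1-0111  1-1001  100-11  11-001  11100-
Unchecked terms (primes): -10001, 000101, 01000-, 010110, 011010, 011101, 1-0111, 1-1001, 100-11, 11-001, 11100-
Minterm coverage:
  m5 ⊆ 000101 [E]
  m16 ⊆ 01000- [E]
  m17 ⊆ -10001,01000-
  m22 ⊆ 010110 [E]
  m35 ⊆ 100-11 [E]
  m39 ⊆ 1-0111,100-11
  m41 ⊆ 1-1001 [E]
  m49 ⊆ -10001,11-001
  m55 ⊆ 1-0111 [E]
  m56 ⊆ 11100- [E]
E = {000101, 01000-, 010110, 1-0111, 1-1001, 100-11, 11100-}
Petrick residual → -10001
Cover = bc'd'e'f + a'b'c'de'f + a'bc'd'e' + a'bc'def' + ac'def + acd'e'f + ab'c'ef + abcd'e'  |cover|=8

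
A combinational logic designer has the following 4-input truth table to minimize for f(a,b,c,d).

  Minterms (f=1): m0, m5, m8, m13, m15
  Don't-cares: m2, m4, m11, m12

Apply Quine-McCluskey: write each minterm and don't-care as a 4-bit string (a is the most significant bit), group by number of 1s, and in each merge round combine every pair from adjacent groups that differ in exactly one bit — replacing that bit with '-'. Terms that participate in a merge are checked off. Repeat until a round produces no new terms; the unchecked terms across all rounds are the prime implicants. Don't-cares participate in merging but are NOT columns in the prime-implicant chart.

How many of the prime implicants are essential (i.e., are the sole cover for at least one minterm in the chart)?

Round 0: 0000✓ 0010✓ 0100✓ 0101✓ 1000✓ 1011✓ 1100✓ 1101✓ 1111✓
Round 1: -000✓ -100✓ -101✓ 0-00✓ 00-0 010-✓ 1-00✓ 1-11 11-1 110-✓
Round 2: --00 -10-
PIs = {--00, -10-, 00-0, 1-11, 11-1}
Coverage chart:
  m0: --00,00-0
  m5: -10- ←essential
  m8: --00 ←essential
  m13: -10-,11-1
  m15: 1-11,11-1
Essential: --00, -10-

2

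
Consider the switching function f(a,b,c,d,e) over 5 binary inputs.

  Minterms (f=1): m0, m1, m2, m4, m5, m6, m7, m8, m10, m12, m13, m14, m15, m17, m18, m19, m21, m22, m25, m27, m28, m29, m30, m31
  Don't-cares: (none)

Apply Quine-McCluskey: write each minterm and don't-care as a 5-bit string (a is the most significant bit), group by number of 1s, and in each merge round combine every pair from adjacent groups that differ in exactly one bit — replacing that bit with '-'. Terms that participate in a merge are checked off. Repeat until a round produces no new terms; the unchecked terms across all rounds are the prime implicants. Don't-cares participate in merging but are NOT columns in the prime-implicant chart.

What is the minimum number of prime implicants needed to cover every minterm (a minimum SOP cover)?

[col 0] 00000*, 00001*, 00010*, 00100*, 00101*, 00110*, 00111*, 01000*, 01010*, 01100*, 01101*, 01110*, 01111*, 10001*, 10010*, 10011*, 10101*, 10110*, 11001*, 11011*, 11100*, 11101*, 11110*, 11111*
[col 1] -0001*, -0010*, -0101*, -0110*, -1100*, -1101*, -1110*, -1111*, 0-000*, 0-010*, 0-100*, 0-101*, 0-110*, 0-111*, 00-00*, 00-01*, 00-10*, 000-0*, 0000-*, 001-0*, 001-1*, 0010-*, 0011-*, 01-00*, 01-10*, 010-0*, 011-0*, 011-1*, 0110-*, 0111-*, 1-001*, 1-011*, 1-101*, 1-110*, 10-01*, 10-10*, 100-1*, 1001-, 11-01*, 11-11*, 110-1*, 111-0*, 111-1*, 1110-*, 1111-*
[col 2] --101, --110, -0-01, -0-10, -11-0*, -11-1*, -110-*, -111-*, 0--00*, 0--10*, 0-0-0*, 0-1-0*, 0-1-1*, 0-10-*, 0-11-*, 00--0*, 00-0-, 001--*, 01--0*, 011--*, 1--01, 1-0-1, 11--1, 111--*
[col 3] -11--, 0---0, 0-1--
Prime implicants: --101, --110, -0-01, -0-10, -11--, 0---0, 0-1--, 00-0-, 1--01, 1-0-1, 1001-, 11--1
PI chart (minterm → PIs covering it):
  0 | 0---0,00-0-
  1 | -0-01,00-0-
  2 | -0-10,0---0
  4 | 0---0,0-1--,00-0-
  5 | --101,-0-01,0-1--,00-0-
  6 | --110,-0-10,0---0,0-1--
  7 | 0-1--  (sole → essential)
  8 | 0---0  (sole → essential)
  10 | 0---0  (sole → essential)
  12 | -11--,0---0,0-1--
  13 | --101,-11--,0-1--
  14 | --110,-11--,0---0,0-1--
  15 | -11--,0-1--
  17 | -0-01,1--01,1-0-1
  18 | -0-10,1001-
  19 | 1-0-1,1001-
  21 | --101,-0-01,1--01
  22 | --110,-0-10
  25 | 1--01,1-0-1,11--1
  27 | 1-0-1,11--1
  28 | -11--  (sole → essential)
  29 | --101,-11--,1--01,11--1
  30 | --110,-11--
  31 | -11--,11--1
Essential prime implicants: -11--, 0---0, 0-1--
Petrick residual → -0-01, -0-10, 1-0-1
Minimum SOP uses 6 PIs: b'd'e + b'de' + bc + a'e' + a'c + ac'e

6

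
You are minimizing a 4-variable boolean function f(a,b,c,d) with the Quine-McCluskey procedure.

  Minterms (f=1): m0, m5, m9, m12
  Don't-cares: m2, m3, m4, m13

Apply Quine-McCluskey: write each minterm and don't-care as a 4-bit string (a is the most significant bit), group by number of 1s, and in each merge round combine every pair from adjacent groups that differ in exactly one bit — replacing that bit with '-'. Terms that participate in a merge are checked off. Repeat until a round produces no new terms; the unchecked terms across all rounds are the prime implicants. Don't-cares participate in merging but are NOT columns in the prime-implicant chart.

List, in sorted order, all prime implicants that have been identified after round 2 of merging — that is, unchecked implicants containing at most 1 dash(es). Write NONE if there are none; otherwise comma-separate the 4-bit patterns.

Round 0: 0000✓ 0010✓ 0011✓ 0100✓ 0101✓ 1001✓ 1100✓ 1101✓
Round 1: -100✓ -101✓ 0-00 00-0 001- 010-✓ 1-01 110-✓
Round 2: -10-
PIs = {-10-, 0-00, 00-0, 001-, 1-01}

0-00, 00-0, 001-, 1-01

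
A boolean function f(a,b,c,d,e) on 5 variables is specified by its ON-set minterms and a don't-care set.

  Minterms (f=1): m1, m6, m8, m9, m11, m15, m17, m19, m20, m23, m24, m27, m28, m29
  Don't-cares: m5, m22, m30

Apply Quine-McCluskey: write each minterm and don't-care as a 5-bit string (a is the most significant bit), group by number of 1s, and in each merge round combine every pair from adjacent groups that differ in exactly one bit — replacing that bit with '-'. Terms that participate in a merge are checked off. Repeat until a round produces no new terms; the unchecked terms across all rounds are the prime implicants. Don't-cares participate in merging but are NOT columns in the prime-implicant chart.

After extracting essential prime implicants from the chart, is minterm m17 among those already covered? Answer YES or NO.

Round 0: 00001✓ 00101✓ 00110✓ 01000✓ 01001✓ 01011✓ 01111✓ 10001✓ 10011✓ 10100✓ 10110✓ 10111✓ 11000✓ 11011✓ 11100✓ 11101✓ 11110✓
Round 1: -0001 -0110 -1000 -1011 0-001 00-01 01-11 010-1 0100- 1-011 1-100✓ 1-110✓ 10-11 100-1 101-0✓ 1011- 11-00 111-0✓ 1110-
Round 2: 1-1-0
PIs = {-0001, -0110, -1000, -1011, 0-001, 00-01, 01-11, 010-1, 0100-, 1-011, 1-1-0, 10-11, 100-1, 1011-, 11-00, 1110-}
Coverage chart:
  m1: -0001,0-001,00-01
  m6: -0110 ←essential
  m8: -1000,0100-
  m9: 0-001,010-1,0100-
  m11: -1011,01-11,010-1
  m15: 01-11 ←essential
  m17: -0001,100-1
  m19: 1-011,10-11,100-1
  m20: 1-1-0 ←essential
  m23: 10-11,1011-
  m24: -1000,11-00
  m27: -1011,1-011
  m28: 1-1-0,11-00,1110-
  m29: 1110- ←essential
Essential: -0110, 01-11, 1-1-0, 1110-

NO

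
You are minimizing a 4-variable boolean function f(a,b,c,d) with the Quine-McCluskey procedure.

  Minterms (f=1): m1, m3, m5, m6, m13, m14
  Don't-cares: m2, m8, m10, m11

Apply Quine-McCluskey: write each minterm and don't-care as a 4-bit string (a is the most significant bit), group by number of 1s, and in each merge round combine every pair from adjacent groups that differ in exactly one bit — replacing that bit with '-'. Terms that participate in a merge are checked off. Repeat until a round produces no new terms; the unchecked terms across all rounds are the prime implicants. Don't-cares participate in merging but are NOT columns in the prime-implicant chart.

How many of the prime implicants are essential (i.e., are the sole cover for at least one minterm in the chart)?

Round 0: 0001✓ 0010✓ 0011✓ 0101✓ 0110✓ 1000✓ 1010✓ 1011✓ 1101✓ 1110✓
Round 1: -010✓ -011✓ -101 -110✓ 0-01 0-10✓ 00-1 001-✓ 1-10✓ 10-0 101-✓
Round 2: --10 -01-
PIs = {--10, -01-, -101, 0-01, 00-1, 10-0}
Coverage chart:
  m1: 0-01,00-1
  m3: -01-,00-1
  m5: -101,0-01
  m6: --10 ←essential
  m13: -101 ←essential
  m14: --10 ←essential
Essential: --10, -101

2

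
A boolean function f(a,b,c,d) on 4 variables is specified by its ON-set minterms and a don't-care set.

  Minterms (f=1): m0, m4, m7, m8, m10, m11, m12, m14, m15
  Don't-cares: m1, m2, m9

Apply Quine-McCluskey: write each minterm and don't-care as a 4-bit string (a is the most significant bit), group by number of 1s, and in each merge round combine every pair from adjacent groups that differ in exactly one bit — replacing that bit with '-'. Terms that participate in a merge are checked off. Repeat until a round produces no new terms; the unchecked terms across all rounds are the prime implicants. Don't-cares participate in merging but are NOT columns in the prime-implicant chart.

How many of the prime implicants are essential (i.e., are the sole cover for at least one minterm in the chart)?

[col 0] 0000*, 0001*, 0010*, 0100*, 0111*, 1000*, 1001*, 1010*, 1011*, 1100*, 1110*, 1111*
[col 1] -000*, -001*, -010*, -100*, -111, 0-00*, 00-0*, 000-*, 1-00*, 1-10*, 1-11*, 10-0*, 10-1*, 100-*, 101-*, 11-0*, 111-*
[col 2] --00, -0-0, -00-, 1--0, 1-1-, 10--
Prime implicants: --00, -0-0, -00-, -111, 1--0, 1-1-, 10--
PI chart (minterm → PIs covering it):
  0 | --00,-0-0,-00-
  4 | --00  (sole → essential)
  7 | -111  (sole → essential)
  8 | --00,-0-0,-00-,1--0,10--
  10 | -0-0,1--0,1-1-,10--
  11 | 1-1-,10--
  12 | --00,1--0
  14 | 1--0,1-1-
  15 | -111,1-1-
Essential prime implicants: --00, -111

2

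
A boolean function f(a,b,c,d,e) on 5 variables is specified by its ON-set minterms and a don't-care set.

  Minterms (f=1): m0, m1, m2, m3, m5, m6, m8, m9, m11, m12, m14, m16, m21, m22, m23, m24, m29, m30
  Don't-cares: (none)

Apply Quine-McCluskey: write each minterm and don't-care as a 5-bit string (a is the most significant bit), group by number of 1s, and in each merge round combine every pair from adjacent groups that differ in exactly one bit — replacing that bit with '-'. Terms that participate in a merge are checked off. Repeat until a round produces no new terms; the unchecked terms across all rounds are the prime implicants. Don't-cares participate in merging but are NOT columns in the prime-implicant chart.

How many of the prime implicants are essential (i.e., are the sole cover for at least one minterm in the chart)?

4

Round 0: 00000✓ 00001✓ 00010✓ 00011✓ 00101✓ 00110✓ 01000✓ 01001✓ 01011✓ 01100✓ 01110✓ 10000✓ 10101✓ 10110✓ 10111✓ 11000✓ 11101✓ 11110✓
Round 1: -0000✓ -0101 -0110✓ -1000✓ -1110✓ 0-000✓ 0-001✓ 0-011✓ 0-110✓ 00-01 00-10 000-0✓ 000-1✓ 0000-✓ 0001-✓ 01-00 010-1✓ 0100-✓ 011-0 1-000✓ 1-101 1-110✓ 101-1 1011-
Round 2: --000 --110 0-0-1 0-00- 000--
PIs = {--000, --110, -0101, 0-0-1, 0-00-, 00-01, 00-10, 000--, 01-00, 011-0, 1-101, 101-1, 1011-}
Coverage chart:
  m0: --000,0-00-,000--
  m1: 0-0-1,0-00-,00-01,000--
  m2: 00-10,000--
  m3: 0-0-1,000--
  m5: -0101,00-01
  m6: --110,00-10
  m8: --000,0-00-,01-00
  m9: 0-0-1,0-00-
  m11: 0-0-1 ←essential
  m12: 01-00,011-0
  m14: --110,011-0
  m16: --000 ←essential
  m21: -0101,1-101,101-1
  m22: --110,1011-
  m23: 101-1,1011-
  m24: --000 ←essential
  m29: 1-101 ←essential
  m30: --110 ←essential
Essential: --000, --110, 0-0-1, 1-101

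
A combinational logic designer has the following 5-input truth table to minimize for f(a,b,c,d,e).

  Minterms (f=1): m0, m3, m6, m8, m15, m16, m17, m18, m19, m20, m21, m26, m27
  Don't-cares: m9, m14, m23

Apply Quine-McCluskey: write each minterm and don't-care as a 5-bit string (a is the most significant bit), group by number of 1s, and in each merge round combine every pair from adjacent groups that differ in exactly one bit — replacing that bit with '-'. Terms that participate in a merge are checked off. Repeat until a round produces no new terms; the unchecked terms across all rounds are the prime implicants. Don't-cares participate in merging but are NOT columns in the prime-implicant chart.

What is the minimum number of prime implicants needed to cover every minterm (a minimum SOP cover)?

6

Round 0: 00000✓ 00011✓ 00110✓ 01000✓ 01001✓ 01110✓ 01111✓ 10000✓ 10001✓ 10010✓ 10011✓ 10100✓ 10101✓ 10111✓ 11010✓ 11011✓
Round 1: -0000 -0011 0-000 0-110 0100- 0111- 1-010✓ 1-011✓ 10-00✓ 10-01✓ 10-11✓ 100-0✓ 100-1✓ 1000-✓ 1001-✓ 101-1✓ 1010-✓ 1101-✓
Round 2: 1-01- 10--1 10-0- 100--
PIs = {-0000, -0011, 0-000, 0-110, 0100-, 0111-, 1-01-, 10--1, 10-0-, 100--}
Coverage chart:
  m0: -0000,0-000
  m3: -0011 ←essential
  m6: 0-110 ←essential
  m8: 0-000,0100-
  m15: 0111- ←essential
  m16: -0000,10-0-,100--
  m17: 10--1,10-0-,100--
  m18: 1-01-,100--
  m19: -0011,1-01-,10--1,100--
  m20: 10-0- ←essential
  m21: 10--1,10-0-
  m26: 1-01- ←essential
  m27: 1-01- ←essential
Essential: -0011, 0-110, 0111-, 1-01-, 10-0-
Petrick residual → 0-000
Min cover (6 terms): b'c'de + a'c'd'e' + a'cde' + a'bcd + ac'd + ab'd'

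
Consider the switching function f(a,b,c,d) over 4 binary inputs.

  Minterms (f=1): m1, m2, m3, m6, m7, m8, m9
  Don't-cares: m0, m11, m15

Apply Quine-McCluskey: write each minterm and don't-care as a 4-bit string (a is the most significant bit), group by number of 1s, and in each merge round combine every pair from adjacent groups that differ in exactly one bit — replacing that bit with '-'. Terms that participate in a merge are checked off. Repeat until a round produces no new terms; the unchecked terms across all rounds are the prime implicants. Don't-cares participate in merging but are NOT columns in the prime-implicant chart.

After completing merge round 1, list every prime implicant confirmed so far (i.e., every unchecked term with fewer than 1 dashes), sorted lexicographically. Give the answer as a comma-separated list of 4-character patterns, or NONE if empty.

size-2^0 implicants → 0000(✓)  0001(✓)  0010(✓)  0011(✓)  0110(✓)  0111(✓)  1000(✓)  1001(✓)  1011(✓)  1111(✓)
size-2^1 implicants → -000(✓)  -001(✓)  -011(✓)  -111(✓)  0-10(✓)  0-11(✓)  00-0(✓)  00-1(✓)  000-(✓)  001-(✓)  011-(✓)  1-11(✓)  10-1(✓)  100-(✓)
size-2^2 implicants → --11  -0-1  -00-  0-1-  00--
Unchecked terms (primes): --11, -0-1, -00-, 0-1-, 00--

NONE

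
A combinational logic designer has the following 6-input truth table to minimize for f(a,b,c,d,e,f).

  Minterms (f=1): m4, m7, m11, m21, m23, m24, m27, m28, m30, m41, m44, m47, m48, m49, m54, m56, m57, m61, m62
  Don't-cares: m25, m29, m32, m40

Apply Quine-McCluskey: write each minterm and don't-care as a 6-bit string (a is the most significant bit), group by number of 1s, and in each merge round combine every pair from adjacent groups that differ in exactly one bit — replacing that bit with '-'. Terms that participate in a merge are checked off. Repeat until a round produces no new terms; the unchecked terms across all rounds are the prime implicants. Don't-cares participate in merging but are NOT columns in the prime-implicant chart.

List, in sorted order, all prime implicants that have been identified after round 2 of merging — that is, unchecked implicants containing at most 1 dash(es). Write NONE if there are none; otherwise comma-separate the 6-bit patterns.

-11110, 0-0111, 0-1011, 000100, 01-101, 0101-1, 0110-1, 0111-0, 101-00, 101111, 11-110

Round 0: 000100 000111✓ 001011✓ 010101✓ 010111✓ 011000✓ 011001✓ 011011✓ 011100✓ 011101✓ 011110✓ 100000✓ 101000✓ 101001✓ 101100✓ 101111 110000✓ 110001✓ 110110✓ 111000✓ 111001✓ 111101✓ 111110✓
Round 1: -11000✓ -11001✓ -11101✓ -11110 0-0111 0-1011 01-101 0101-1 011-00✓ 011-01✓ 0110-1 01100-✓ 0111-0 01110-✓ 1-0000✓ 1-1000✓ 1-1001✓ 10-000✓ 101-00 10100-✓ 11-000✓ 11-001✓ 11-110 11000-✓ 111-01✓ 11100-✓
Round 2: -11-01 -1100- 011-0- 1--000 1-100- 11-00-
PIs = {-11-01, -1100-, -11110, 0-0111, 0-1011, 000100, 01-101, 0101-1, 011-0-, 0110-1, 0111-0, 1--000, 1-100-, 101-00, 101111, 11-00-, 11-110}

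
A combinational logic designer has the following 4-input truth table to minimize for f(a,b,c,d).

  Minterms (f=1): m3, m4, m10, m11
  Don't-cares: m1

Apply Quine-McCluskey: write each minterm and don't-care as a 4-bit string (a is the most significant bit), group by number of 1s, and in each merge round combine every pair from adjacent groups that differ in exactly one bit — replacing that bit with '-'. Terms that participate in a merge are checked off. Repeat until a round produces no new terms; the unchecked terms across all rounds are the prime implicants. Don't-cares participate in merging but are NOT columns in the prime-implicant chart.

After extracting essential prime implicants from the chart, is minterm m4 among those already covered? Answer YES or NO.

YES

[col 0] 0001*, 0011*, 0100, 1010*, 1011*
[col 1] -011, 00-1, 101-
Prime implicants: -011, 00-1, 0100, 101-
PI chart (minterm → PIs covering it):
  3 | -011,00-1
  4 | 0100  (sole → essential)
  10 | 101-  (sole → essential)
  11 | -011,101-
Essential prime implicants: 0100, 101-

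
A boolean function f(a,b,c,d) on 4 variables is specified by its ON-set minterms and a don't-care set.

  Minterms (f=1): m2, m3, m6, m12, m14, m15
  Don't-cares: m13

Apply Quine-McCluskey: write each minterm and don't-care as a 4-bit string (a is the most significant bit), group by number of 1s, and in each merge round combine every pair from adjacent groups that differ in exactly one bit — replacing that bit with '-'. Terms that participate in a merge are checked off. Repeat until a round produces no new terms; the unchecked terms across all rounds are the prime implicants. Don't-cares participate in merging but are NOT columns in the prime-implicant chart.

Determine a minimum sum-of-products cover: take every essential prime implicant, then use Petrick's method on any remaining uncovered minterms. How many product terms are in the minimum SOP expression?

3

size-2^0 implicants → 0010(✓)  0011(✓)  0110(✓)  1100(✓)  1101(✓)  1110(✓)  1111(✓)
size-2^1 implicants → -110  0-10  001-  11-0(✓)  11-1(✓)  110-(✓)  111-(✓)
size-2^2 implicants → 11--
Unchecked terms (primes): -110, 0-10, 001-, 11--
Minterm coverage:
  m2 ⊆ 0-10,001-
  m3 ⊆ 001- [E]
  m6 ⊆ -110,0-10
  m12 ⊆ 11-- [E]
  m14 ⊆ -110,11--
  m15 ⊆ 11-- [E]
E = {001-, 11--}
Petrick residual → -110
Cover = bcd' + a'b'c + ab  |cover|=3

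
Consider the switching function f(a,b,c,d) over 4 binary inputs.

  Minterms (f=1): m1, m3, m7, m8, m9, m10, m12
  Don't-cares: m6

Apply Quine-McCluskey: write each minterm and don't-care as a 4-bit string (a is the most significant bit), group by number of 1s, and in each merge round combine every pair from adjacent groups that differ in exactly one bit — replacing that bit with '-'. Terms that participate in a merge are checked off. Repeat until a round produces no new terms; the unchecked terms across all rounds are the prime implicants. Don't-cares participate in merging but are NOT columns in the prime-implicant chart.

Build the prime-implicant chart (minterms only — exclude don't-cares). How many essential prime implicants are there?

Round 0: 0001✓ 0011✓ 0110✓ 0111✓ 1000✓ 1001✓ 1010✓ 1100✓
Round 1: -001 0-11 00-1 011- 1-00 10-0 100-
PIs = {-001, 0-11, 00-1, 011-, 1-00, 10-0, 100-}
Coverage chart:
  m1: -001,00-1
  m3: 0-11,00-1
  m7: 0-11,011-
  m8: 1-00,10-0,100-
  m9: -001,100-
  m10: 10-0 ←essential
  m12: 1-00 ←essential
Essential: 1-00, 10-0

2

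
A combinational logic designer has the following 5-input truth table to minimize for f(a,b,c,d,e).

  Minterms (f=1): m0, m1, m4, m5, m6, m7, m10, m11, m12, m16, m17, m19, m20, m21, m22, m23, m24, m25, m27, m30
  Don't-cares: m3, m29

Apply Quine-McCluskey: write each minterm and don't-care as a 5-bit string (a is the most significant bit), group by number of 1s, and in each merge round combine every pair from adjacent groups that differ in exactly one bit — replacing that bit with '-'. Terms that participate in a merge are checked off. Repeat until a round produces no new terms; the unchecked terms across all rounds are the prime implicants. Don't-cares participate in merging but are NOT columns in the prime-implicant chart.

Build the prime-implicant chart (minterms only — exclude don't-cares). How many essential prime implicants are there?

size-2^0 implicants → 00000(✓)  00001(✓)  00011(✓)  00100(✓)  00101(✓)  00110(✓)  00111(✓)  01010(✓)  01011(✓)  01100(✓)  10000(✓)  10001(✓)  10011(✓)  10100(✓)  10101(✓)  10110(✓)  10111(✓)  11000(✓)  11001(✓)  11011(✓)  11101(✓)  11110(✓)
size-2^1 implicants → -0000(✓)  -0001(✓)  -0011(✓)  -0100(✓)  -0101(✓)  -0110(✓)  -0111(✓)  -1011(✓)  0-011(✓)  0-100  00-00(✓)  00-01(✓)  00-11(✓)  000-1(✓)  0000-(✓)  001-0(✓)  001-1(✓)  0010-(✓)  0011-(✓)  0101-  1-000(✓)  1-001(✓)  1-011(✓)  1-101(✓)  1-110  10-00(✓)  10-01(✓)  10-11(✓)  100-1(✓)  1000-(✓)  101-0(✓)  101-1(✓)  1010-(✓)  1011-(✓)  11-01(✓)  110-1(✓)  1100-(✓)
size-2^2 implicants → --011  -0-00(✓)  -0-01(✓)  -0-11(✓)  -00-1(✓)  -000-(✓)  -01-0(✓)  -01-1(✓)  -010-(✓)  -011-(✓)  00--1(✓)  00-0-(✓)  001--(✓)  1--01  1-0-1  1-00-  10--1(✓)  10-0-(✓)  101--(✓)
size-2^3 implicants → -0--1  -0-0-  -01--
Unchecked terms (primes): --011, -0--1, -0-0-, -01--, 0-100, 0101-, 1--01, 1-0-1, 1-00-, 1-110
Minterm coverage:
  m0 ⊆ -0-0- [E]
  m1 ⊆ -0--1,-0-0-
  m4 ⊆ -0-0-,-01--,0-100
  m5 ⊆ -0--1,-0-0-,-01--
  m6 ⊆ -01-- [E]
  m7 ⊆ -0--1,-01--
  m10 ⊆ 0101- [E]
  m11 ⊆ --011,0101-
  m12 ⊆ 0-100 [E]
  m16 ⊆ -0-0-,1-00-
  m17 ⊆ -0--1,-0-0-,1--01,1-0-1,1-00-
  m19 ⊆ --011,-0--1,1-0-1
  m20 ⊆ -0-0-,-01--
  m21 ⊆ -0--1,-0-0-,-01--,1--01
  m22 ⊆ -01--,1-110
  m23 ⊆ -0--1,-01--
  m24 ⊆ 1-00- [E]
  m25 ⊆ 1--01,1-0-1,1-00-
  m27 ⊆ --011,1-0-1
  m30 ⊆ 1-110 [E]
E = {-0-0-, -01--, 0-100, 0101-, 1-00-, 1-110}

6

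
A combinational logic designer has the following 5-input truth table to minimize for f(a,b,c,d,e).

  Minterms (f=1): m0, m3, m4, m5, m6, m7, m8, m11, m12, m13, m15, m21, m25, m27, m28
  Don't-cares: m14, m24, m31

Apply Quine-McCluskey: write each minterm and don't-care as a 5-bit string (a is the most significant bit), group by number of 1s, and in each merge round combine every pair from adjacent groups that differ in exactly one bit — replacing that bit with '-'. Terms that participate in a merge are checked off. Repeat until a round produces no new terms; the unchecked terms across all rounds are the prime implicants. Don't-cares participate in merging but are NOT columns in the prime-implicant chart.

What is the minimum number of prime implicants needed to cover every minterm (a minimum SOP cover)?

size-2^0 implicants → 00000(✓)  00011(✓)  00100(✓)  00101(✓)  00110(✓)  00111(✓)  01000(✓)  01011(✓)  01100(✓)  01101(✓)  01110(✓)  01111(✓)  10101(✓)  11000(✓)  11001(✓)  11011(✓)  11100(✓)  11111(✓)
size-2^1 implicants → -0101  -1000(✓)  -1011(✓)  -1100(✓)  -1111(✓)  0-000(✓)  0-011(✓)  0-100(✓)  0-101(✓)  0-110(✓)  0-111(✓)  00-00(✓)  00-11(✓)  001-0(✓)  001-1(✓)  0010-(✓)  0011-(✓)  01-00(✓)  01-11(✓)  011-0(✓)  011-1(✓)  0110-(✓)  0111-(✓)  11-00(✓)  11-11(✓)  110-1  1100-
size-2^2 implicants → -1-00  -1-11  0--00  0--11  0-1-0(✓)  0-1-1(✓)  0-10-(✓)  0-11-(✓)  001--(✓)  011--(✓)
size-2^3 implicants → 0-1--
Unchecked terms (primes): -0101, -1-00, -1-11, 0--00, 0--11, 0-1--, 110-1, 1100-
Minterm coverage:
  m0 ⊆ 0--00 [E]
  m3 ⊆ 0--11 [E]
  m4 ⊆ 0--00,0-1--
  m5 ⊆ -0101,0-1--
  m6 ⊆ 0-1-- [E]
  m7 ⊆ 0--11,0-1--
  m8 ⊆ -1-00,0--00
  m11 ⊆ -1-11,0--11
  m12 ⊆ -1-00,0--00,0-1--
  m13 ⊆ 0-1-- [E]
  m15 ⊆ -1-11,0--11,0-1--
  m21 ⊆ -0101 [E]
  m25 ⊆ 110-1,1100-
  m27 ⊆ -1-11,110-1
  m28 ⊆ -1-00 [E]
E = {-0101, -1-00, 0--00, 0--11, 0-1--}
Petrick residual → 110-1
Cover = b'cd'e + bd'e' + a'd'e' + a'de + a'c + abc'e  |cover|=6

6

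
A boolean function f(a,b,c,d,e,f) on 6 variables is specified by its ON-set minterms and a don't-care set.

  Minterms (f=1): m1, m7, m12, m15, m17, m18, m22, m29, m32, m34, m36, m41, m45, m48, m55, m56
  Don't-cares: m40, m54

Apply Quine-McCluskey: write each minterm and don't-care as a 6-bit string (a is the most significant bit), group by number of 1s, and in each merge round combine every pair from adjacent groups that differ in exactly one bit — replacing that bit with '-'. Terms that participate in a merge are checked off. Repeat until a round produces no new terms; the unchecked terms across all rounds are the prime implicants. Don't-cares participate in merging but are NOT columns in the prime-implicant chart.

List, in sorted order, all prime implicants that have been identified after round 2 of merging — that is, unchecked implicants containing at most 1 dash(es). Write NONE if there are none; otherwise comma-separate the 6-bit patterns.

[col 0] 000001*, 000111*, 001100, 001111*, 010001*, 010010*, 010110*, 011101, 100000*, 100010*, 100100*, 101000*, 101001*, 101101*, 110000*, 110110*, 110111*, 111000*
[col 1] -10110, 0-0001, 00-111, 010-10, 1-0000*, 1-1000*, 10-000*, 100-00, 1000-0, 101-01, 10100-, 11-000*, 11011-
[col 2] 1--000
Prime implicants: -10110, 0-0001, 00-111, 001100, 010-10, 011101, 1--000, 100-00, 1000-0, 101-01, 10100-, 11011-

-10110, 0-0001, 00-111, 001100, 010-10, 011101, 100-00, 1000-0, 101-01, 10100-, 11011-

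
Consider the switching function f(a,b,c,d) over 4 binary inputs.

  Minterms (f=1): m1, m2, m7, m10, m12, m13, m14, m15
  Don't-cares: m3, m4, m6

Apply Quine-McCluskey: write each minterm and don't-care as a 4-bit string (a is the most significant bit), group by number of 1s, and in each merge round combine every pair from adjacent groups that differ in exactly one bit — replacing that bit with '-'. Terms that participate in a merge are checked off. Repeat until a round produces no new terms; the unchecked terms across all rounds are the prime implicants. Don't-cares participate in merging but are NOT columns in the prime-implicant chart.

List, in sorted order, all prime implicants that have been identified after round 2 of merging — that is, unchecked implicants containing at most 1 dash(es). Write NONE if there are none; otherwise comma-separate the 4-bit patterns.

Round 0: 0001✓ 0010✓ 0011✓ 0100✓ 0110✓ 0111✓ 1010✓ 1100✓ 1101✓ 1110✓ 1111✓
Round 1: -010✓ -100✓ -110✓ -111✓ 0-10✓ 0-11✓ 00-1 001-✓ 01-0✓ 011-✓ 1-10✓ 11-0✓ 11-1✓ 110-✓ 111-✓
Round 2: --10 -1-0 -11- 0-1- 11--
PIs = {--10, -1-0, -11-, 0-1-, 00-1, 11--}

00-1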